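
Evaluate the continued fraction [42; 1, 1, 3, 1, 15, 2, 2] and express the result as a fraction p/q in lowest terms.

30981/728

a_0 = 42: 42/1
a_1 = 1: 43/1
a_2 = 1: 85/2
a_3 = 3: 298/7
a_4 = 1: 383/9
a_5 = 15: 6043/142
a_6 = 2: 12469/293
a_7 = 2: 30981/728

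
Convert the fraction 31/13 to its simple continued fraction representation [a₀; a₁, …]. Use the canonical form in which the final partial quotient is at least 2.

[2; 2, 1, 1, 2]

Apply division with remainder until the remainder is 0:
31 = 2·13 + 5, so a_0 = 2
13 = 2·5 + 3, so a_1 = 2
5 = 1·3 + 2, so a_2 = 1
3 = 1·2 + 1, so a_3 = 1
2 = 2·1 + 0, so a_4 = 2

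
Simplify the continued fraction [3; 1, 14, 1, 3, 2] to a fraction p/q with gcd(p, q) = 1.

Starting at the tail and folding back:
Start with 2.
3 + 1/(2/1) = 3 + 1/2 = 7/2
1 + 1/(7/2) = 1 + 2/7 = 9/7
14 + 1/(9/7) = 14 + 7/9 = 133/9
1 + 1/(133/9) = 1 + 9/133 = 142/133
3 + 1/(142/133) = 3 + 133/142 = 559/142

559/142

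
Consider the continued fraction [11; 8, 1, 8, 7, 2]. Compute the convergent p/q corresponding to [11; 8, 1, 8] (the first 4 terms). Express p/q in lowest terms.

889/80

Build up convergents one term at a time:
a_0 = 11: 11/1
a_1 = 8: 89/8
a_2 = 1: 100/9
a_3 = 8: 889/80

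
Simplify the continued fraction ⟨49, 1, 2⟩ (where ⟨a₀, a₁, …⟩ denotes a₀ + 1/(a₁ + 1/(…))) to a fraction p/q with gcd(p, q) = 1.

149/3

a_0 = 49: 49/1
a_1 = 1: 50/1
a_2 = 2: 149/3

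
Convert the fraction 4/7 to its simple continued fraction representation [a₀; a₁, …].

Repeatedly divide and take the remainder:
⌊4/7⌋ = 0, remainder 4
⌊7/4⌋ = 1, remainder 3
⌊4/3⌋ = 1, remainder 1
⌊3/1⌋ = 3, remainder 0

[0; 1, 1, 3]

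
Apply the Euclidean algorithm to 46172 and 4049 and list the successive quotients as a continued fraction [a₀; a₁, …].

[11; 2, 2, 11, 1, 2, 5, 4]

Run the Euclidean algorithm, recording each quotient:
46172 = 11·4049 + 1633, so a_0 = 11
4049 = 2·1633 + 783, so a_1 = 2
1633 = 2·783 + 67, so a_2 = 2
783 = 11·67 + 46, so a_3 = 11
67 = 1·46 + 21, so a_4 = 1
46 = 2·21 + 4, so a_5 = 2
21 = 5·4 + 1, so a_6 = 5
4 = 4·1 + 0, so a_7 = 4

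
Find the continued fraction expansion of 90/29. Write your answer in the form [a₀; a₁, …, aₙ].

[3; 9, 1, 2]

90 = 3·29 + 3, so a_0 = 3
29 = 9·3 + 2, so a_1 = 9
3 = 1·2 + 1, so a_2 = 1
2 = 2·1 + 0, so a_3 = 2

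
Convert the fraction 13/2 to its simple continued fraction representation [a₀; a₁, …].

Repeatedly divide and take the remainder:
13 = 6·2 + 1, so a_0 = 6
2 = 2·1 + 0, so a_1 = 2

[6; 2]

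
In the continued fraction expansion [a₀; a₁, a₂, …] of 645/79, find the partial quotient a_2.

13

⌊645/79⌋ = 8, remainder 13
⌊79/13⌋ = 6, remainder 1
⌊13/1⌋ = 13, remainder 0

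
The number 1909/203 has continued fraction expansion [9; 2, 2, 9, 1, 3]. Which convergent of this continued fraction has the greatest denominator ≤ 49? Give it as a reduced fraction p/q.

a_0 = 9: 9/1  (≤ bound)
a_1 = 2: 19/2  (≤ bound)
a_2 = 2: 47/5  (≤ bound)
a_3 = 9: 442/47  (≤ bound)
a_4 = 1: 489/52  (> 49, stop)

442/47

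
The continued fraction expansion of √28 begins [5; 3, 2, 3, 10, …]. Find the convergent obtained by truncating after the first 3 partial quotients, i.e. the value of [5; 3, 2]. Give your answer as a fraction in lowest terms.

Start with 2.
3 + 1/(2/1) = 3 + 1/2 = 7/2
5 + 1/(7/2) = 5 + 2/7 = 37/7

37/7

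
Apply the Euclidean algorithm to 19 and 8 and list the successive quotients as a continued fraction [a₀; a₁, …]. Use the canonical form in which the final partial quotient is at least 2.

[2; 2, 1, 2]

19 = 2·8 + 3, so a_0 = 2
8 = 2·3 + 2, so a_1 = 2
3 = 1·2 + 1, so a_2 = 1
2 = 2·1 + 0, so a_3 = 2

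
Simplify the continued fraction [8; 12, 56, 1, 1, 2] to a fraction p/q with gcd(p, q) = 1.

27491/3401

Start with 2.
1 + 1/(2/1) = 1 + 1/2 = 3/2
1 + 1/(3/2) = 1 + 2/3 = 5/3
56 + 1/(5/3) = 56 + 3/5 = 283/5
12 + 1/(283/5) = 12 + 5/283 = 3401/283
8 + 1/(3401/283) = 8 + 283/3401 = 27491/3401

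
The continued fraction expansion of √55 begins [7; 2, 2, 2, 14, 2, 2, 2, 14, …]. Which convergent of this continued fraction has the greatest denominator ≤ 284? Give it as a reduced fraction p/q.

List convergents until the denominator exceeds the bound:
a_0 = 7: 7/1  (≤ bound)
a_1 = 2: 15/2  (≤ bound)
a_2 = 2: 37/5  (≤ bound)
a_3 = 2: 89/12  (≤ bound)
a_4 = 14: 1283/173  (≤ bound)
a_5 = 2: 2655/358  (> 284, stop)

1283/173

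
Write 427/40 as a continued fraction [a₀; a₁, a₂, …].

427 = 10·40 + 27, so a_0 = 10
40 = 1·27 + 13, so a_1 = 1
27 = 2·13 + 1, so a_2 = 2
13 = 13·1 + 0, so a_3 = 13

[10; 1, 2, 13]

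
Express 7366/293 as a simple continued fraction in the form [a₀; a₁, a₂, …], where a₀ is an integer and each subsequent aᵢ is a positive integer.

[25; 7, 6, 1, 5]

⌊7366/293⌋ = 25, remainder 41
⌊293/41⌋ = 7, remainder 6
⌊41/6⌋ = 6, remainder 5
⌊6/5⌋ = 1, remainder 1
⌊5/1⌋ = 5, remainder 0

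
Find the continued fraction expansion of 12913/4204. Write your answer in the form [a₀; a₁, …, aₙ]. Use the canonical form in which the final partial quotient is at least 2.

[3; 13, 1, 29, 10]

12913 ÷ 4204 → quotient 3, remainder 301
4204 ÷ 301 → quotient 13, remainder 291
301 ÷ 291 → quotient 1, remainder 10
291 ÷ 10 → quotient 29, remainder 1
10 ÷ 1 → quotient 10, remainder 0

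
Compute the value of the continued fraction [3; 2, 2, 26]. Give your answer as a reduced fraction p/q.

Start with 26.
2 + 1/(26/1) = 2 + 1/26 = 53/26
2 + 1/(53/26) = 2 + 26/53 = 132/53
3 + 1/(132/53) = 3 + 53/132 = 449/132

449/132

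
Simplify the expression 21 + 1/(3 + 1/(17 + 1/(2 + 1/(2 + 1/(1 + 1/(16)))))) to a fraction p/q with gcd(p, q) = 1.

132953/6234

a_0 = 21: 21/1
a_1 = 3: 64/3
a_2 = 17: 1109/52
a_3 = 2: 2282/107
a_4 = 2: 5673/266
a_5 = 1: 7955/373
a_6 = 16: 132953/6234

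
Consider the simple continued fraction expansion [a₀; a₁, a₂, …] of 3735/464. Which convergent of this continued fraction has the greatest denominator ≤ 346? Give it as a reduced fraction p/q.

List convergents until the denominator exceeds the bound:
a_0 = 8: 8/1  (≤ bound)
a_1 = 20: 161/20  (≤ bound)
a_2 = 5: 813/101  (≤ bound)
a_3 = 1: 974/121  (≤ bound)
a_4 = 3: 3735/464  (> 346, stop)

974/121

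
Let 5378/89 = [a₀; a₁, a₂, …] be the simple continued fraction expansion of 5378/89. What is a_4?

12

Run the Euclidean algorithm, recording each quotient:
5378 ÷ 89 → quotient 60, remainder 38
89 ÷ 38 → quotient 2, remainder 13
38 ÷ 13 → quotient 2, remainder 12
13 ÷ 12 → quotient 1, remainder 1
12 ÷ 1 → quotient 12, remainder 0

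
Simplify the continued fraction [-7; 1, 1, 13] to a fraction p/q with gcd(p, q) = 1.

-175/27

a_0 = -7: -7/1
a_1 = 1: -6/1
a_2 = 1: -13/2
a_3 = 13: -175/27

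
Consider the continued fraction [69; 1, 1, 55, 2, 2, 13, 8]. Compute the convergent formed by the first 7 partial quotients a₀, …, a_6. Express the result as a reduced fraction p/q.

a_0 = 69: 69/1
a_1 = 1: 70/1
a_2 = 1: 139/2
a_3 = 55: 7715/111
a_4 = 2: 15569/224
a_5 = 2: 38853/559
a_6 = 13: 520658/7491

520658/7491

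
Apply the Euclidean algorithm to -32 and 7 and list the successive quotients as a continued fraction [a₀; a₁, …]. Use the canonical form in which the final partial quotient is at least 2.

[-5; 2, 3]

Apply division with remainder until the remainder is 0:
-32 ÷ 7 → quotient -5, remainder 3
7 ÷ 3 → quotient 2, remainder 1
3 ÷ 1 → quotient 3, remainder 0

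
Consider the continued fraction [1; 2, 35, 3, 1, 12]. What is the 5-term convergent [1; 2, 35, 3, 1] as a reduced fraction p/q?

a_0 = 1: 1/1
a_1 = 2: 3/2
a_2 = 35: 106/71
a_3 = 3: 321/215
a_4 = 1: 427/286

427/286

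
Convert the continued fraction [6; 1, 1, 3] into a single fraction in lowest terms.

Collapse the nested fraction from the inside out:
Start with 3.
1 + 1/(3/1) = 1 + 1/3 = 4/3
1 + 1/(4/3) = 1 + 3/4 = 7/4
6 + 1/(7/4) = 6 + 4/7 = 46/7

46/7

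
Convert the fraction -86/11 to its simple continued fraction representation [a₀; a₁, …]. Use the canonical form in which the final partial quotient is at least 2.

-86 ÷ 11 → quotient -8, remainder 2
11 ÷ 2 → quotient 5, remainder 1
2 ÷ 1 → quotient 2, remainder 0

[-8; 5, 2]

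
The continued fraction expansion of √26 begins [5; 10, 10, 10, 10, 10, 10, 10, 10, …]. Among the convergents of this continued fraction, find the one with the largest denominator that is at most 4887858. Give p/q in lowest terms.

List convergents until the denominator exceeds the bound:
a_0 = 5: 5/1  (≤ bound)
a_1 = 10: 51/10  (≤ bound)
a_2 = 10: 515/101  (≤ bound)
a_3 = 10: 5201/1020  (≤ bound)
a_4 = 10: 52525/10301  (≤ bound)
a_5 = 10: 530451/104030  (≤ bound)
a_6 = 10: 5357035/1050601  (≤ bound)
a_7 = 10: 54100801/10610040  (> 4887858, stop)

5357035/1050601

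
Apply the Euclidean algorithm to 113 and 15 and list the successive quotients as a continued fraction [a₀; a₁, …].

113 = 7·15 + 8, so a_0 = 7
15 = 1·8 + 7, so a_1 = 1
8 = 1·7 + 1, so a_2 = 1
7 = 7·1 + 0, so a_3 = 7

[7; 1, 1, 7]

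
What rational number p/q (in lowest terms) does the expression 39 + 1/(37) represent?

1444/37

Start with 37.
39 + 1/(37/1) = 39 + 1/37 = 1444/37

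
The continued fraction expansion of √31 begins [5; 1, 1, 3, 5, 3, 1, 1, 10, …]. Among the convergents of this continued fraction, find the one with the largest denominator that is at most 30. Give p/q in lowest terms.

39/7

a_0 = 5: 5/1  (≤ bound)
a_1 = 1: 6/1  (≤ bound)
a_2 = 1: 11/2  (≤ bound)
a_3 = 3: 39/7  (≤ bound)
a_4 = 5: 206/37  (> 30, stop)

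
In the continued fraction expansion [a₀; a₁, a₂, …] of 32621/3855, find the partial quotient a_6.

Repeatedly divide and take the remainder:
⌊32621/3855⌋ = 8, remainder 1781
⌊3855/1781⌋ = 2, remainder 293
⌊1781/293⌋ = 6, remainder 23
⌊293/23⌋ = 12, remainder 17
⌊23/17⌋ = 1, remainder 6
⌊17/6⌋ = 2, remainder 5
⌊6/5⌋ = 1, remainder 1

1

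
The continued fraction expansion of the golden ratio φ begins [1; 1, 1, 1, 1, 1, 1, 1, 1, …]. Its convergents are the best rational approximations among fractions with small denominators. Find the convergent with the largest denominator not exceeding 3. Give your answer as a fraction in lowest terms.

5/3

List convergents until the denominator exceeds the bound:
a_0 = 1: 1/1  (≤ bound)
a_1 = 1: 2/1  (≤ bound)
a_2 = 1: 3/2  (≤ bound)
a_3 = 1: 5/3  (≤ bound)
a_4 = 1: 8/5  (> 3, stop)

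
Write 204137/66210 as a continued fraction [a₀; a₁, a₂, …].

204137 = 3·66210 + 5507, so a_0 = 3
66210 = 12·5507 + 126, so a_1 = 12
5507 = 43·126 + 89, so a_2 = 43
126 = 1·89 + 37, so a_3 = 1
89 = 2·37 + 15, so a_4 = 2
37 = 2·15 + 7, so a_5 = 2
15 = 2·7 + 1, so a_6 = 2
7 = 7·1 + 0, so a_7 = 7

[3; 12, 43, 1, 2, 2, 2, 7]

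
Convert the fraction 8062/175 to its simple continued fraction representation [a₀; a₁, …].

[46; 14, 1, 1, 2, 2]

8062 ÷ 175 → quotient 46, remainder 12
175 ÷ 12 → quotient 14, remainder 7
12 ÷ 7 → quotient 1, remainder 5
7 ÷ 5 → quotient 1, remainder 2
5 ÷ 2 → quotient 2, remainder 1
2 ÷ 1 → quotient 2, remainder 0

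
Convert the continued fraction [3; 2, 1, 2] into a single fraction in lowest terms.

27/8

a_0 = 3: 3/1
a_1 = 2: 7/2
a_2 = 1: 10/3
a_3 = 2: 27/8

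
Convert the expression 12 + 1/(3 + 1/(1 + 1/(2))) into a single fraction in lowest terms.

135/11

Start with 2.
1 + 1/(2/1) = 1 + 1/2 = 3/2
3 + 1/(3/2) = 3 + 2/3 = 11/3
12 + 1/(11/3) = 12 + 3/11 = 135/11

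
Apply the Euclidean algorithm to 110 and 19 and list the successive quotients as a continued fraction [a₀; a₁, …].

[5; 1, 3, 1, 3]

Apply division with remainder until the remainder is 0:
110 = 5·19 + 15, so a_0 = 5
19 = 1·15 + 4, so a_1 = 1
15 = 3·4 + 3, so a_2 = 3
4 = 1·3 + 1, so a_3 = 1
3 = 3·1 + 0, so a_4 = 3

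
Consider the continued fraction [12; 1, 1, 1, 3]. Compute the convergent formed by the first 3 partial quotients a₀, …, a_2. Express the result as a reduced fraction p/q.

25/2

Use the convergent recurrence hₖ = aₖ·hₖ₋₁ + hₖ₋₂ (and likewise for the denominators kₖ):
a_0 = 12: 12/1
a_1 = 1: 13/1
a_2 = 1: 25/2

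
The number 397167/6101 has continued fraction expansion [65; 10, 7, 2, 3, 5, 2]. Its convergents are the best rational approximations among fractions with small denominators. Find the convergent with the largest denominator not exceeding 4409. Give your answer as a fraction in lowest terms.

181430/2787

List convergents until the denominator exceeds the bound:
a_0 = 65: 65/1  (≤ bound)
a_1 = 10: 651/10  (≤ bound)
a_2 = 7: 4622/71  (≤ bound)
a_3 = 2: 9895/152  (≤ bound)
a_4 = 3: 34307/527  (≤ bound)
a_5 = 5: 181430/2787  (≤ bound)
a_6 = 2: 397167/6101  (> 4409, stop)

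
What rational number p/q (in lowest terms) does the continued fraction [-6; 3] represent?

a_0 = -6: -6/1
a_1 = 3: -17/3

-17/3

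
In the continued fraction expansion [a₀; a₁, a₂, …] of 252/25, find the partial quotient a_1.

12

252 ÷ 25 → quotient 10, remainder 2
25 ÷ 2 → quotient 12, remainder 1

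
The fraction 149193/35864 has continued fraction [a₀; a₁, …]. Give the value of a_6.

149193 = 4·35864 + 5737, so a_0 = 4
35864 = 6·5737 + 1442, so a_1 = 6
5737 = 3·1442 + 1411, so a_2 = 3
1442 = 1·1411 + 31, so a_3 = 1
1411 = 45·31 + 16, so a_4 = 45
31 = 1·16 + 15, so a_5 = 1
16 = 1·15 + 1, so a_6 = 1

1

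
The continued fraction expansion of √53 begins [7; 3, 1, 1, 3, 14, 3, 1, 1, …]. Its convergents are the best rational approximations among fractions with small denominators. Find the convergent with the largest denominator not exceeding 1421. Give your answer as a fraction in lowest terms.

List convergents until the denominator exceeds the bound:
a_0 = 7: 7/1  (≤ bound)
a_1 = 3: 22/3  (≤ bound)
a_2 = 1: 29/4  (≤ bound)
a_3 = 1: 51/7  (≤ bound)
a_4 = 3: 182/25  (≤ bound)
a_5 = 14: 2599/357  (≤ bound)
a_6 = 3: 7979/1096  (≤ bound)
a_7 = 1: 10578/1453  (> 1421, stop)

7979/1096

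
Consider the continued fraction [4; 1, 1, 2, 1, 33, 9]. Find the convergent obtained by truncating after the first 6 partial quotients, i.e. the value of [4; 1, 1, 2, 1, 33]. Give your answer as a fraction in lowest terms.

Start with 33.
1 + 1/(33/1) = 1 + 1/33 = 34/33
2 + 1/(34/33) = 2 + 33/34 = 101/34
1 + 1/(101/34) = 1 + 34/101 = 135/101
1 + 1/(135/101) = 1 + 101/135 = 236/135
4 + 1/(236/135) = 4 + 135/236 = 1079/236

1079/236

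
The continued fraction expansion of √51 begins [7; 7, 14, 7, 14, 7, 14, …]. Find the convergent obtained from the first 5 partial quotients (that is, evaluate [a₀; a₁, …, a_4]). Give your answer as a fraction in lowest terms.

a_0 = 7: 7/1
a_1 = 7: 50/7
a_2 = 14: 707/99
a_3 = 7: 4999/700
a_4 = 14: 70693/9899

70693/9899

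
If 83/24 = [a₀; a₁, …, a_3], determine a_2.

5

83 ÷ 24 → quotient 3, remainder 11
24 ÷ 11 → quotient 2, remainder 2
11 ÷ 2 → quotient 5, remainder 1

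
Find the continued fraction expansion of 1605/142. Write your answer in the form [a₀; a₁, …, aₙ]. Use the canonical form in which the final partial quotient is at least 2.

[11; 3, 3, 3, 4]

Repeatedly divide and take the remainder:
1605 = 11·142 + 43, so a_0 = 11
142 = 3·43 + 13, so a_1 = 3
43 = 3·13 + 4, so a_2 = 3
13 = 3·4 + 1, so a_3 = 3
4 = 4·1 + 0, so a_4 = 4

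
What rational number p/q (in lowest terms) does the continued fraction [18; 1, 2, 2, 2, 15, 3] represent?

15021/803

a_0 = 18: 18/1
a_1 = 1: 19/1
a_2 = 2: 56/3
a_3 = 2: 131/7
a_4 = 2: 318/17
a_5 = 15: 4901/262
a_6 = 3: 15021/803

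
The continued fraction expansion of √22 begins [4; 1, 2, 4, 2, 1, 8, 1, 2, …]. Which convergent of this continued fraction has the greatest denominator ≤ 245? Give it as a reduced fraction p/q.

197/42

List convergents until the denominator exceeds the bound:
a_0 = 4: 4/1  (≤ bound)
a_1 = 1: 5/1  (≤ bound)
a_2 = 2: 14/3  (≤ bound)
a_3 = 4: 61/13  (≤ bound)
a_4 = 2: 136/29  (≤ bound)
a_5 = 1: 197/42  (≤ bound)
a_6 = 8: 1712/365  (> 245, stop)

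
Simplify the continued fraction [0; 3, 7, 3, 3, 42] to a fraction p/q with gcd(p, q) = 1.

a_0 = 0: 0/1
a_1 = 3: 1/3
a_2 = 7: 7/22
a_3 = 3: 22/69
a_4 = 3: 73/229
a_5 = 42: 3088/9687

3088/9687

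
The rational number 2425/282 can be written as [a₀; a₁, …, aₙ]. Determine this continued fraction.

[8; 1, 1, 2, 56]

2425 = 8·282 + 169, so a_0 = 8
282 = 1·169 + 113, so a_1 = 1
169 = 1·113 + 56, so a_2 = 1
113 = 2·56 + 1, so a_3 = 2
56 = 56·1 + 0, so a_4 = 56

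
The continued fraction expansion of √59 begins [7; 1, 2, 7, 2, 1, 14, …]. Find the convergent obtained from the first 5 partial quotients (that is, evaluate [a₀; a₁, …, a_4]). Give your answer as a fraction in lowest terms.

Start with 2.
7 + 1/(2/1) = 7 + 1/2 = 15/2
2 + 1/(15/2) = 2 + 2/15 = 32/15
1 + 1/(32/15) = 1 + 15/32 = 47/32
7 + 1/(47/32) = 7 + 32/47 = 361/47

361/47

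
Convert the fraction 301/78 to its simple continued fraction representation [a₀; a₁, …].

Apply division with remainder until the remainder is 0:
301 ÷ 78 → quotient 3, remainder 67
78 ÷ 67 → quotient 1, remainder 11
67 ÷ 11 → quotient 6, remainder 1
11 ÷ 1 → quotient 11, remainder 0

[3; 1, 6, 11]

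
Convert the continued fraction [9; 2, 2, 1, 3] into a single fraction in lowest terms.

Start with 3.
1 + 1/(3/1) = 1 + 1/3 = 4/3
2 + 1/(4/3) = 2 + 3/4 = 11/4
2 + 1/(11/4) = 2 + 4/11 = 26/11
9 + 1/(26/11) = 9 + 11/26 = 245/26

245/26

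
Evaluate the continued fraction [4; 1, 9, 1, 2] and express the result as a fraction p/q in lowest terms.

a_0 = 4: 4/1
a_1 = 1: 5/1
a_2 = 9: 49/10
a_3 = 1: 54/11
a_4 = 2: 157/32

157/32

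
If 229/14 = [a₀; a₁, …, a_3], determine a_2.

Apply division with remainder until the remainder is 0:
⌊229/14⌋ = 16, remainder 5
⌊14/5⌋ = 2, remainder 4
⌊5/4⌋ = 1, remainder 1

1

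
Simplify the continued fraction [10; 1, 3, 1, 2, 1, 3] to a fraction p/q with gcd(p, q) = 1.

766/71

Start with 3.
1 + 1/(3/1) = 1 + 1/3 = 4/3
2 + 1/(4/3) = 2 + 3/4 = 11/4
1 + 1/(11/4) = 1 + 4/11 = 15/11
3 + 1/(15/11) = 3 + 11/15 = 56/15
1 + 1/(56/15) = 1 + 15/56 = 71/56
10 + 1/(71/56) = 10 + 56/71 = 766/71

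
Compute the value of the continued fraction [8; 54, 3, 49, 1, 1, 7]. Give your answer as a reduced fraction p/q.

977596/121919

Start with 7.
1 + 1/(7/1) = 1 + 1/7 = 8/7
1 + 1/(8/7) = 1 + 7/8 = 15/8
49 + 1/(15/8) = 49 + 8/15 = 743/15
3 + 1/(743/15) = 3 + 15/743 = 2244/743
54 + 1/(2244/743) = 54 + 743/2244 = 121919/2244
8 + 1/(121919/2244) = 8 + 2244/121919 = 977596/121919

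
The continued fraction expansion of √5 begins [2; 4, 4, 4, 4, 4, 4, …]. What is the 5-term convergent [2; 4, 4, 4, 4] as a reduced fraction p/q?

a_0 = 2: 2/1
a_1 = 4: 9/4
a_2 = 4: 38/17
a_3 = 4: 161/72
a_4 = 4: 682/305

682/305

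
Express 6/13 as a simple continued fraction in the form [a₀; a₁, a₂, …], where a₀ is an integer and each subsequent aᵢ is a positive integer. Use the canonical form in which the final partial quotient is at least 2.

⌊6/13⌋ = 0, remainder 6
⌊13/6⌋ = 2, remainder 1
⌊6/1⌋ = 6, remainder 0

[0; 2, 6]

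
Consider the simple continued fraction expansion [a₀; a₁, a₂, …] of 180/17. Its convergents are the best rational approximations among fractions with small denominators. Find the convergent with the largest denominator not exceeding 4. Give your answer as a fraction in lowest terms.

List convergents until the denominator exceeds the bound:
a_0 = 10: 10/1  (≤ bound)
a_1 = 1: 11/1  (≤ bound)
a_2 = 1: 21/2  (≤ bound)
a_3 = 2: 53/5  (> 4, stop)

21/2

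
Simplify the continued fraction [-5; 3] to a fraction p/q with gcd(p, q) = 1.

Start with 3.
-5 + 1/(3/1) = -5 + 1/3 = -14/3

-14/3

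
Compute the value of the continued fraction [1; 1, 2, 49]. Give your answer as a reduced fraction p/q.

247/148

Build up convergents one term at a time:
a_0 = 1: 1/1
a_1 = 1: 2/1
a_2 = 2: 5/3
a_3 = 49: 247/148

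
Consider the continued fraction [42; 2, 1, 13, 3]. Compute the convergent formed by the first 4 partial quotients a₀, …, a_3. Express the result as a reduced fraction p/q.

Start with 13.
1 + 1/(13/1) = 1 + 1/13 = 14/13
2 + 1/(14/13) = 2 + 13/14 = 41/14
42 + 1/(41/14) = 42 + 14/41 = 1736/41

1736/41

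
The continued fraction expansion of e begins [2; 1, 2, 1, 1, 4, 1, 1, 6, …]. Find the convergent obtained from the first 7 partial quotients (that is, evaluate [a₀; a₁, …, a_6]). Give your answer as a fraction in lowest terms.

106/39

Use the convergent recurrence hₖ = aₖ·hₖ₋₁ + hₖ₋₂ (and likewise for the denominators kₖ):
a_0 = 2: 2/1
a_1 = 1: 3/1
a_2 = 2: 8/3
a_3 = 1: 11/4
a_4 = 1: 19/7
a_5 = 4: 87/32
a_6 = 1: 106/39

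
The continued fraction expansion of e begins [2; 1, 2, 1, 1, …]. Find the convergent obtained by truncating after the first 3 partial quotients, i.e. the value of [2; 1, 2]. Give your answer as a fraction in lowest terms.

8/3

Starting at the tail and folding back:
Start with 2.
1 + 1/(2/1) = 1 + 1/2 = 3/2
2 + 1/(3/2) = 2 + 2/3 = 8/3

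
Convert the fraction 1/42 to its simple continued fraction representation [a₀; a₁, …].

[0; 42]

1 = 0·42 + 1, so a_0 = 0
42 = 42·1 + 0, so a_1 = 42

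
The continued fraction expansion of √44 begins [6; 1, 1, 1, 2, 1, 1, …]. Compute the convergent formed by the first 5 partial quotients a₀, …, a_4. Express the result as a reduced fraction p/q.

53/8

Start with 2.
1 + 1/(2/1) = 1 + 1/2 = 3/2
1 + 1/(3/2) = 1 + 2/3 = 5/3
1 + 1/(5/3) = 1 + 3/5 = 8/5
6 + 1/(8/5) = 6 + 5/8 = 53/8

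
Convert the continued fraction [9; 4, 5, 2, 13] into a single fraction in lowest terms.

Use the convergent recurrence hₖ = aₖ·hₖ₋₁ + hₖ₋₂ (and likewise for the denominators kₖ):
a_0 = 9: 9/1
a_1 = 4: 37/4
a_2 = 5: 194/21
a_3 = 2: 425/46
a_4 = 13: 5719/619

5719/619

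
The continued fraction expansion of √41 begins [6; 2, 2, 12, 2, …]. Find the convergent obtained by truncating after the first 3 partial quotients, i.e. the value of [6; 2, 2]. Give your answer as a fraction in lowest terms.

Start with 2.
2 + 1/(2/1) = 2 + 1/2 = 5/2
6 + 1/(5/2) = 6 + 2/5 = 32/5

32/5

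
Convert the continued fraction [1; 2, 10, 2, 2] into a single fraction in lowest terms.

a_0 = 1: 1/1
a_1 = 2: 3/2
a_2 = 10: 31/21
a_3 = 2: 65/44
a_4 = 2: 161/109

161/109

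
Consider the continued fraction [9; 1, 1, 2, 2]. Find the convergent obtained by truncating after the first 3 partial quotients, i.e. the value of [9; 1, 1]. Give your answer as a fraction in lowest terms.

19/2

Work from the innermost term outward:
Start with 1.
1 + 1/(1/1) = 1 + 1/1 = 2/1
9 + 1/(2/1) = 9 + 1/2 = 19/2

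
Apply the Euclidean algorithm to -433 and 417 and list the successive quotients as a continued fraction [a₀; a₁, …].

[-2; 1, 25, 16]

-433 = -2·417 + 401, so a_0 = -2
417 = 1·401 + 16, so a_1 = 1
401 = 25·16 + 1, so a_2 = 25
16 = 16·1 + 0, so a_3 = 16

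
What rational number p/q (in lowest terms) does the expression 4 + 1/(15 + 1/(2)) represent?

126/31

a_0 = 4: 4/1
a_1 = 15: 61/15
a_2 = 2: 126/31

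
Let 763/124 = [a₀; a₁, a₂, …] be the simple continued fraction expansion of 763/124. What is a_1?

6

763 = 6·124 + 19, so a_0 = 6
124 = 6·19 + 10, so a_1 = 6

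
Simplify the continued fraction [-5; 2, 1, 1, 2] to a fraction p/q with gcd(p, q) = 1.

-60/13

Start with 2.
1 + 1/(2/1) = 1 + 1/2 = 3/2
1 + 1/(3/2) = 1 + 2/3 = 5/3
2 + 1/(5/3) = 2 + 3/5 = 13/5
-5 + 1/(13/5) = -5 + 5/13 = -60/13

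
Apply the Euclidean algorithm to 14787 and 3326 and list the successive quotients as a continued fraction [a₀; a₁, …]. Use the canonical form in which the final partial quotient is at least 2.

Apply division with remainder until the remainder is 0:
14787 = 4·3326 + 1483, so a_0 = 4
3326 = 2·1483 + 360, so a_1 = 2
1483 = 4·360 + 43, so a_2 = 4
360 = 8·43 + 16, so a_3 = 8
43 = 2·16 + 11, so a_4 = 2
16 = 1·11 + 5, so a_5 = 1
11 = 2·5 + 1, so a_6 = 2
5 = 5·1 + 0, so a_7 = 5

[4; 2, 4, 8, 2, 1, 2, 5]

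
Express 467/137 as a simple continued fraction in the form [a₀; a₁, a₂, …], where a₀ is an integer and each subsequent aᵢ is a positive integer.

[3; 2, 2, 4, 6]

467 ÷ 137 → quotient 3, remainder 56
137 ÷ 56 → quotient 2, remainder 25
56 ÷ 25 → quotient 2, remainder 6
25 ÷ 6 → quotient 4, remainder 1
6 ÷ 1 → quotient 6, remainder 0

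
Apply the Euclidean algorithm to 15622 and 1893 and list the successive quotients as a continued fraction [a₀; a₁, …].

Run the Euclidean algorithm, recording each quotient:
15622 ÷ 1893 → quotient 8, remainder 478
1893 ÷ 478 → quotient 3, remainder 459
478 ÷ 459 → quotient 1, remainder 19
459 ÷ 19 → quotient 24, remainder 3
19 ÷ 3 → quotient 6, remainder 1
3 ÷ 1 → quotient 3, remainder 0

[8; 3, 1, 24, 6, 3]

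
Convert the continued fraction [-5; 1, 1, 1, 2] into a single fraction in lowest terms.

Collapse the nested fraction from the inside out:
Start with 2.
1 + 1/(2/1) = 1 + 1/2 = 3/2
1 + 1/(3/2) = 1 + 2/3 = 5/3
1 + 1/(5/3) = 1 + 3/5 = 8/5
-5 + 1/(8/5) = -5 + 5/8 = -35/8

-35/8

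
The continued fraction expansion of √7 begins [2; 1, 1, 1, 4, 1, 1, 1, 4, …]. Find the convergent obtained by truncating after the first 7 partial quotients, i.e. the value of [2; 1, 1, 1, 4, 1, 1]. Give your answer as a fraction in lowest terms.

a_0 = 2: 2/1
a_1 = 1: 3/1
a_2 = 1: 5/2
a_3 = 1: 8/3
a_4 = 4: 37/14
a_5 = 1: 45/17
a_6 = 1: 82/31

82/31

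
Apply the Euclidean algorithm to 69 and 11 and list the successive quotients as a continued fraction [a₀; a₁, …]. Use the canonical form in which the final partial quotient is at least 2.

69 ÷ 11 → quotient 6, remainder 3
11 ÷ 3 → quotient 3, remainder 2
3 ÷ 2 → quotient 1, remainder 1
2 ÷ 1 → quotient 2, remainder 0

[6; 3, 1, 2]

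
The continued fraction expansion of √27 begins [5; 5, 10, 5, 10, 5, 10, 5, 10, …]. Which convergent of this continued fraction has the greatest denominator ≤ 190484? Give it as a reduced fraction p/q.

a_0 = 5: 5/1  (≤ bound)
a_1 = 5: 26/5  (≤ bound)
a_2 = 10: 265/51  (≤ bound)
a_3 = 5: 1351/260  (≤ bound)
a_4 = 10: 13775/2651  (≤ bound)
a_5 = 5: 70226/13515  (≤ bound)
a_6 = 10: 716035/137801  (≤ bound)
a_7 = 5: 3650401/702520  (> 190484, stop)

716035/137801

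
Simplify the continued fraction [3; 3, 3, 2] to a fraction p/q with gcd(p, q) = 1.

Start with 2.
3 + 1/(2/1) = 3 + 1/2 = 7/2
3 + 1/(7/2) = 3 + 2/7 = 23/7
3 + 1/(23/7) = 3 + 7/23 = 76/23

76/23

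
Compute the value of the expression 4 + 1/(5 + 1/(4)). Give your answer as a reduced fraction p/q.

Compute successive convergents:
a_0 = 4: 4/1
a_1 = 5: 21/5
a_2 = 4: 88/21

88/21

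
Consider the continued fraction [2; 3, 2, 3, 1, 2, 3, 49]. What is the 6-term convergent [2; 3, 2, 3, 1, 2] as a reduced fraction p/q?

197/86

Start with 2.
1 + 1/(2/1) = 1 + 1/2 = 3/2
3 + 1/(3/2) = 3 + 2/3 = 11/3
2 + 1/(11/3) = 2 + 3/11 = 25/11
3 + 1/(25/11) = 3 + 11/25 = 86/25
2 + 1/(86/25) = 2 + 25/86 = 197/86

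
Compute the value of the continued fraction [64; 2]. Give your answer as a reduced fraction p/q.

a_0 = 64: 64/1
a_1 = 2: 129/2

129/2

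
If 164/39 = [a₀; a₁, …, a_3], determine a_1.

⌊164/39⌋ = 4, remainder 8
⌊39/8⌋ = 4, remainder 7

4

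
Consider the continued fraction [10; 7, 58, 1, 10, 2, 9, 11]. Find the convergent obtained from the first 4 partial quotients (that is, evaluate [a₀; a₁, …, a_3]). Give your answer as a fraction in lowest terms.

Start with 1.
58 + 1/(1/1) = 58 + 1/1 = 59/1
7 + 1/(59/1) = 7 + 1/59 = 414/59
10 + 1/(414/59) = 10 + 59/414 = 4199/414

4199/414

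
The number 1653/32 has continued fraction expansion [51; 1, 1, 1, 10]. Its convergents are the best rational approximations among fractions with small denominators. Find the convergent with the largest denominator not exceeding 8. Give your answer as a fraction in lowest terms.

155/3

a_0 = 51: 51/1  (≤ bound)
a_1 = 1: 52/1  (≤ bound)
a_2 = 1: 103/2  (≤ bound)
a_3 = 1: 155/3  (≤ bound)
a_4 = 10: 1653/32  (> 8, stop)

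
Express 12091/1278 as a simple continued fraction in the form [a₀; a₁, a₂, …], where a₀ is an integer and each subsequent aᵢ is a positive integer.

[9; 2, 5, 1, 8, 11]

Apply division with remainder until the remainder is 0:
12091 = 9·1278 + 589, so a_0 = 9
1278 = 2·589 + 100, so a_1 = 2
589 = 5·100 + 89, so a_2 = 5
100 = 1·89 + 11, so a_3 = 1
89 = 8·11 + 1, so a_4 = 8
11 = 11·1 + 0, so a_5 = 11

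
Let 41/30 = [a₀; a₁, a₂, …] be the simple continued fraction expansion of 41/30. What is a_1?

2

41 ÷ 30 → quotient 1, remainder 11
30 ÷ 11 → quotient 2, remainder 8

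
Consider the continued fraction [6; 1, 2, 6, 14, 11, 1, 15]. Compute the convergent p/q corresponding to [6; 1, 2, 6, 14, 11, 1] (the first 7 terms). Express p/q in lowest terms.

Start with 1.
11 + 1/(1/1) = 11 + 1/1 = 12/1
14 + 1/(12/1) = 14 + 1/12 = 169/12
6 + 1/(169/12) = 6 + 12/169 = 1026/169
2 + 1/(1026/169) = 2 + 169/1026 = 2221/1026
1 + 1/(2221/1026) = 1 + 1026/2221 = 3247/2221
6 + 1/(3247/2221) = 6 + 2221/3247 = 21703/3247

21703/3247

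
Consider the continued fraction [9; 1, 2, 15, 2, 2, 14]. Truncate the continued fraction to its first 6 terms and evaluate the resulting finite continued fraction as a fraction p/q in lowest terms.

2283/236

Build up convergents one term at a time:
a_0 = 9: 9/1
a_1 = 1: 10/1
a_2 = 2: 29/3
a_3 = 15: 445/46
a_4 = 2: 919/95
a_5 = 2: 2283/236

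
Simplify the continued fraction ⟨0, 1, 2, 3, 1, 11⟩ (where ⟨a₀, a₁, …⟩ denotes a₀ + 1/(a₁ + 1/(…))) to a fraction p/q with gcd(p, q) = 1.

Work from the innermost term outward:
Start with 11.
1 + 1/(11/1) = 1 + 1/11 = 12/11
3 + 1/(12/11) = 3 + 11/12 = 47/12
2 + 1/(47/12) = 2 + 12/47 = 106/47
1 + 1/(106/47) = 1 + 47/106 = 153/106
0 + 1/(153/106) = 0 + 106/153 = 106/153

106/153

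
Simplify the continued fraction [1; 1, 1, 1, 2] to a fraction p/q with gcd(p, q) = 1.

13/8

a_0 = 1: 1/1
a_1 = 1: 2/1
a_2 = 1: 3/2
a_3 = 1: 5/3
a_4 = 2: 13/8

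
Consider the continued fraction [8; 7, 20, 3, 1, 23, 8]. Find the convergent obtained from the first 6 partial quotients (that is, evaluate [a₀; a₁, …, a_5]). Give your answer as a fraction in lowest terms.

110428/13563

a_0 = 8: 8/1
a_1 = 7: 57/7
a_2 = 20: 1148/141
a_3 = 3: 3501/430
a_4 = 1: 4649/571
a_5 = 23: 110428/13563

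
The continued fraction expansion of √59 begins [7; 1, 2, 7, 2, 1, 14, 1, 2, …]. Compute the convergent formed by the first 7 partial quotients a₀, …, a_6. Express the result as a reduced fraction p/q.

Collapse the nested fraction from the inside out:
Start with 14.
1 + 1/(14/1) = 1 + 1/14 = 15/14
2 + 1/(15/14) = 2 + 14/15 = 44/15
7 + 1/(44/15) = 7 + 15/44 = 323/44
2 + 1/(323/44) = 2 + 44/323 = 690/323
1 + 1/(690/323) = 1 + 323/690 = 1013/690
7 + 1/(1013/690) = 7 + 690/1013 = 7781/1013

7781/1013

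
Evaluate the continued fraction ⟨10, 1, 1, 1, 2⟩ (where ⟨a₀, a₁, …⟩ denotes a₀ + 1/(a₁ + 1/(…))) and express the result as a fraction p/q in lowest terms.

a_0 = 10: 10/1
a_1 = 1: 11/1
a_2 = 1: 21/2
a_3 = 1: 32/3
a_4 = 2: 85/8

85/8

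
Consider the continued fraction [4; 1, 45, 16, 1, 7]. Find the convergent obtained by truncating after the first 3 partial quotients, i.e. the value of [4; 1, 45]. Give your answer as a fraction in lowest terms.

Build up convergents one term at a time:
a_0 = 4: 4/1
a_1 = 1: 5/1
a_2 = 45: 229/46

229/46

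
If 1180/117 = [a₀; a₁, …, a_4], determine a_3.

2

⌊1180/117⌋ = 10, remainder 10
⌊117/10⌋ = 11, remainder 7
⌊10/7⌋ = 1, remainder 3
⌊7/3⌋ = 2, remainder 1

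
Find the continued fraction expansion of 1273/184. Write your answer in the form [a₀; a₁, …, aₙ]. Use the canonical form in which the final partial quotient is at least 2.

Apply division with remainder until the remainder is 0:
1273 = 6·184 + 169, so a_0 = 6
184 = 1·169 + 15, so a_1 = 1
169 = 11·15 + 4, so a_2 = 11
15 = 3·4 + 3, so a_3 = 3
4 = 1·3 + 1, so a_4 = 1
3 = 3·1 + 0, so a_5 = 3

[6; 1, 11, 3, 1, 3]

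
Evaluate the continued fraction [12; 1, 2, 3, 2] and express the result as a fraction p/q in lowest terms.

292/23

Work from the innermost term outward:
Start with 2.
3 + 1/(2/1) = 3 + 1/2 = 7/2
2 + 1/(7/2) = 2 + 2/7 = 16/7
1 + 1/(16/7) = 1 + 7/16 = 23/16
12 + 1/(23/16) = 12 + 16/23 = 292/23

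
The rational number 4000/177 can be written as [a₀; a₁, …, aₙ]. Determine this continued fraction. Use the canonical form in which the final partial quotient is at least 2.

⌊4000/177⌋ = 22, remainder 106
⌊177/106⌋ = 1, remainder 71
⌊106/71⌋ = 1, remainder 35
⌊71/35⌋ = 2, remainder 1
⌊35/1⌋ = 35, remainder 0

[22; 1, 1, 2, 35]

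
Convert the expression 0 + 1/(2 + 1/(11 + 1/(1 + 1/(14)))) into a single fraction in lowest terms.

Starting at the tail and folding back:
Start with 14.
1 + 1/(14/1) = 1 + 1/14 = 15/14
11 + 1/(15/14) = 11 + 14/15 = 179/15
2 + 1/(179/15) = 2 + 15/179 = 373/179
0 + 1/(373/179) = 0 + 179/373 = 179/373

179/373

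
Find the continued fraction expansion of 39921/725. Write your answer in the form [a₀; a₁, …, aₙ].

⌊39921/725⌋ = 55, remainder 46
⌊725/46⌋ = 15, remainder 35
⌊46/35⌋ = 1, remainder 11
⌊35/11⌋ = 3, remainder 2
⌊11/2⌋ = 5, remainder 1
⌊2/1⌋ = 2, remainder 0

[55; 15, 1, 3, 5, 2]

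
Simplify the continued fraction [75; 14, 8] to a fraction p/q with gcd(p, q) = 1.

8483/113

Work from the innermost term outward:
Start with 8.
14 + 1/(8/1) = 14 + 1/8 = 113/8
75 + 1/(113/8) = 75 + 8/113 = 8483/113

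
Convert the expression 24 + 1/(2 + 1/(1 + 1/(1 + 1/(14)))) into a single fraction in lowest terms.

1781/73

Start with 14.
1 + 1/(14/1) = 1 + 1/14 = 15/14
1 + 1/(15/14) = 1 + 14/15 = 29/15
2 + 1/(29/15) = 2 + 15/29 = 73/29
24 + 1/(73/29) = 24 + 29/73 = 1781/73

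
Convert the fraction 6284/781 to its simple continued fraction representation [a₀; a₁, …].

[8; 21, 1, 2, 3, 1, 2]

6284 ÷ 781 → quotient 8, remainder 36
781 ÷ 36 → quotient 21, remainder 25
36 ÷ 25 → quotient 1, remainder 11
25 ÷ 11 → quotient 2, remainder 3
11 ÷ 3 → quotient 3, remainder 2
3 ÷ 2 → quotient 1, remainder 1
2 ÷ 1 → quotient 2, remainder 0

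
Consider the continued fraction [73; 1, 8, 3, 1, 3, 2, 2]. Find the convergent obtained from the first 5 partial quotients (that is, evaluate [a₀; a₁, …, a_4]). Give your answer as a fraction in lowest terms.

2734/37

a_0 = 73: 73/1
a_1 = 1: 74/1
a_2 = 8: 665/9
a_3 = 3: 2069/28
a_4 = 1: 2734/37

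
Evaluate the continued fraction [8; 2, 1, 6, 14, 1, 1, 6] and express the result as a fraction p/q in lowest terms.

Use the convergent recurrence hₖ = aₖ·hₖ₋₁ + hₖ₋₂ (and likewise for the denominators kₖ):
a_0 = 8: 8/1
a_1 = 2: 17/2
a_2 = 1: 25/3
a_3 = 6: 167/20
a_4 = 14: 2363/283
a_5 = 1: 2530/303
a_6 = 1: 4893/586
a_7 = 6: 31888/3819

31888/3819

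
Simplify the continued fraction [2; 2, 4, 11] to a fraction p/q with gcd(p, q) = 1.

247/101

a_0 = 2: 2/1
a_1 = 2: 5/2
a_2 = 4: 22/9
a_3 = 11: 247/101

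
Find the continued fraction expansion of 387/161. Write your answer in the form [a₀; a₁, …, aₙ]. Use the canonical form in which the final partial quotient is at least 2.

[2; 2, 2, 10, 3]

⌊387/161⌋ = 2, remainder 65
⌊161/65⌋ = 2, remainder 31
⌊65/31⌋ = 2, remainder 3
⌊31/3⌋ = 10, remainder 1
⌊3/1⌋ = 3, remainder 0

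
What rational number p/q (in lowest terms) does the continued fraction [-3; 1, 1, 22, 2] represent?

Start with 2.
22 + 1/(2/1) = 22 + 1/2 = 45/2
1 + 1/(45/2) = 1 + 2/45 = 47/45
1 + 1/(47/45) = 1 + 45/47 = 92/47
-3 + 1/(92/47) = -3 + 47/92 = -229/92

-229/92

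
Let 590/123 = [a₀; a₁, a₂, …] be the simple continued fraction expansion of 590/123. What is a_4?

590 = 4·123 + 98, so a_0 = 4
123 = 1·98 + 25, so a_1 = 1
98 = 3·25 + 23, so a_2 = 3
25 = 1·23 + 2, so a_3 = 1
23 = 11·2 + 1, so a_4 = 11

11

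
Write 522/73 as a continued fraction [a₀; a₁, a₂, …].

⌊522/73⌋ = 7, remainder 11
⌊73/11⌋ = 6, remainder 7
⌊11/7⌋ = 1, remainder 4
⌊7/4⌋ = 1, remainder 3
⌊4/3⌋ = 1, remainder 1
⌊3/1⌋ = 3, remainder 0

[7; 6, 1, 1, 1, 3]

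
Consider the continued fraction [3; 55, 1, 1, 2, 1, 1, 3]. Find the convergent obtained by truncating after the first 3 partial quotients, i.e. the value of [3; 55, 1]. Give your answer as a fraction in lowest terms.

169/56

a_0 = 3: 3/1
a_1 = 55: 166/55
a_2 = 1: 169/56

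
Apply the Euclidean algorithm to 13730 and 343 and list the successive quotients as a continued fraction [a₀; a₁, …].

⌊13730/343⌋ = 40, remainder 10
⌊343/10⌋ = 34, remainder 3
⌊10/3⌋ = 3, remainder 1
⌊3/1⌋ = 3, remainder 0

[40; 34, 3, 3]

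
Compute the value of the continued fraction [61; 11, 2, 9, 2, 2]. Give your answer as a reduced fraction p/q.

69395/1136

Compute successive convergents:
a_0 = 61: 61/1
a_1 = 11: 672/11
a_2 = 2: 1405/23
a_3 = 9: 13317/218
a_4 = 2: 28039/459
a_5 = 2: 69395/1136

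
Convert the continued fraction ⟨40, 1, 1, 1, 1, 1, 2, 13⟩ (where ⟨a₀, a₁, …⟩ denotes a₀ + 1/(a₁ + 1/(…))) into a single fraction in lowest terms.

11414/281

Build up convergents one term at a time:
a_0 = 40: 40/1
a_1 = 1: 41/1
a_2 = 1: 81/2
a_3 = 1: 122/3
a_4 = 1: 203/5
a_5 = 1: 325/8
a_6 = 2: 853/21
a_7 = 13: 11414/281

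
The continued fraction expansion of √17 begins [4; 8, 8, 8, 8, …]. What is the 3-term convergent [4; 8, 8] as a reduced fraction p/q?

a_0 = 4: 4/1
a_1 = 8: 33/8
a_2 = 8: 268/65

268/65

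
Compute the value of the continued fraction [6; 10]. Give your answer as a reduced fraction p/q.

a_0 = 6: 6/1
a_1 = 10: 61/10

61/10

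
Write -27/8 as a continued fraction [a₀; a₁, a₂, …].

-27 ÷ 8 → quotient -4, remainder 5
8 ÷ 5 → quotient 1, remainder 3
5 ÷ 3 → quotient 1, remainder 2
3 ÷ 2 → quotient 1, remainder 1
2 ÷ 1 → quotient 2, remainder 0

[-4; 1, 1, 1, 2]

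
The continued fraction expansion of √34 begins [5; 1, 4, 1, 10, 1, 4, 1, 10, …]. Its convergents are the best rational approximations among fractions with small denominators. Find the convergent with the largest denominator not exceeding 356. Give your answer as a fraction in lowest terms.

2035/349

a_0 = 5: 5/1  (≤ bound)
a_1 = 1: 6/1  (≤ bound)
a_2 = 4: 29/5  (≤ bound)
a_3 = 1: 35/6  (≤ bound)
a_4 = 10: 379/65  (≤ bound)
a_5 = 1: 414/71  (≤ bound)
a_6 = 4: 2035/349  (≤ bound)
a_7 = 1: 2449/420  (> 356, stop)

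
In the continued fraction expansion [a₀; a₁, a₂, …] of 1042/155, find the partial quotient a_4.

Apply division with remainder until the remainder is 0:
⌊1042/155⌋ = 6, remainder 112
⌊155/112⌋ = 1, remainder 43
⌊112/43⌋ = 2, remainder 26
⌊43/26⌋ = 1, remainder 17
⌊26/17⌋ = 1, remainder 9

1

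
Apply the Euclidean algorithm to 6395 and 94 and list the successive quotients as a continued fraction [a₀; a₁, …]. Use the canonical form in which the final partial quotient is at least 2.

[68; 31, 3]

Run the Euclidean algorithm, recording each quotient:
6395 = 68·94 + 3, so a_0 = 68
94 = 31·3 + 1, so a_1 = 31
3 = 3·1 + 0, so a_2 = 3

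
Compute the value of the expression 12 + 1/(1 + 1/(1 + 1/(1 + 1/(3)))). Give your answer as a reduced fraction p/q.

139/11

Collapse the nested fraction from the inside out:
Start with 3.
1 + 1/(3/1) = 1 + 1/3 = 4/3
1 + 1/(4/3) = 1 + 3/4 = 7/4
1 + 1/(7/4) = 1 + 4/7 = 11/7
12 + 1/(11/7) = 12 + 7/11 = 139/11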